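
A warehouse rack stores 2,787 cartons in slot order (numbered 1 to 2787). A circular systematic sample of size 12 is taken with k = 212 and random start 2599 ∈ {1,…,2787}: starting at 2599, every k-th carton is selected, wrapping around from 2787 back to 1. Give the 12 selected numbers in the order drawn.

Selection 1: 2599
Selection 2: 2599 + 212 = 2811 → 2811 − 2787 = 24
Selection 3: 24 + 212 = 236
Selection 4: 236 + 212 = 448
Selection 5: 448 + 212 = 660
Selection 6: 660 + 212 = 872
Selection 7: 872 + 212 = 1084
Selection 8: 1084 + 212 = 1296
Selection 9: 1296 + 212 = 1508
Selection 10: 1508 + 212 = 1720
Selection 11: 1720 + 212 = 1932
Selection 12: 1932 + 212 = 2144

2599, 24, 236, 448, 660, 872, 1084, 1296, 1508, 1720, 1932, 2144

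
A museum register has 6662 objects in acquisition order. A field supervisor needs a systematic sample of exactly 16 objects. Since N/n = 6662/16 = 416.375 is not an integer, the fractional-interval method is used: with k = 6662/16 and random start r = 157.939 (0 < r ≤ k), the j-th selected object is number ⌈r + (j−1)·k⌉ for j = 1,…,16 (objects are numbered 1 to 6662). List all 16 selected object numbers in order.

158, 575, 991, 1408, 1824, 2240, 2657, 3073, 3489, 3906, 4322, 4739, 5155, 5571, 5988, 6404

j=1: r + 0k = 157.939 → ⌈·⌉ = 158
j=2: r + 1k = 574.314 → ⌈·⌉ = 575
j=3: r + 2k = 990.689 → ⌈·⌉ = 991
j=4: r + 3k = 1407.064 → ⌈·⌉ = 1408
j=5: r + 4k = 1823.439 → ⌈·⌉ = 1824
j=6: r + 5k = 2239.814 → ⌈·⌉ = 2240
j=7: r + 6k = 2656.189 → ⌈·⌉ = 2657
j=8: r + 7k = 3072.564 → ⌈·⌉ = 3073
j=9: r + 8k = 3488.939 → ⌈·⌉ = 3489
j=10: r + 9k = 3905.314 → ⌈·⌉ = 3906
j=11: r + 10k = 4321.689 → ⌈·⌉ = 4322
j=12: r + 11k = 4738.064 → ⌈·⌉ = 4739
j=13: r + 12k = 5154.439 → ⌈·⌉ = 5155
j=14: r + 13k = 5570.814 → ⌈·⌉ = 5571
j=15: r + 14k = 5987.189 → ⌈·⌉ = 5988
j=16: r + 15k = 6403.564 → ⌈·⌉ = 6404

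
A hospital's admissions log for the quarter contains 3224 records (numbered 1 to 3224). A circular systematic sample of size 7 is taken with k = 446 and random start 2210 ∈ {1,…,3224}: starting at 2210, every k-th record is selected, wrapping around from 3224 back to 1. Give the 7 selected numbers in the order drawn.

Selection 1: 2210
Selection 2: 2210 + 446 = 2656
Selection 3: 2656 + 446 = 3102
Selection 4: 3102 + 446 = 3548 → 3548 − 3224 = 324
Selection 5: 324 + 446 = 770
Selection 6: 770 + 446 = 1216
Selection 7: 1216 + 446 = 1662

2210, 2656, 3102, 324, 770, 1216, 1662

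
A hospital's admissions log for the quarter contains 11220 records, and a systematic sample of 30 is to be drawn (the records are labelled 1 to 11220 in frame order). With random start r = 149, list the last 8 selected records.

k = N/n = 11220/30 = 374
23rd selection = 149 + 22×374 = 8377
24th: 8377 + 374 = 8751
25th: 8751 + 374 = 9125
26th: 9125 + 374 = 9499
27th: 9499 + 374 = 9873
28th: 9873 + 374 = 10247
29th: 10247 + 374 = 10621
30th: 10621 + 374 = 10995

8377, 8751, 9125, 9499, 9873, 10247, 10621, 10995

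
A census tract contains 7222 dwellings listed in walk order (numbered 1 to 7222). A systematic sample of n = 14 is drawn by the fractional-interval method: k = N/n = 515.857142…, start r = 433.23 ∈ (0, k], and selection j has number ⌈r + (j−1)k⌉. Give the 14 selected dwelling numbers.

434, 950, 1465, 1981, 2497, 3013, 3529, 4045, 4561, 5076, 5592, 6108, 6624, 7140

j=1: r + 0k = 433.23 → ⌈·⌉ = 434
j=2: r + 1k = 949.087142… → ⌈·⌉ = 950
j=3: r + 2k = 1464.944285… → ⌈·⌉ = 1465
j=4: r + 3k = 1980.801428… → ⌈·⌉ = 1981
j=5: r + 4k = 2496.658571… → ⌈·⌉ = 2497
j=6: r + 5k = 3012.515714… → ⌈·⌉ = 3013
j=7: r + 6k = 3528.372857… → ⌈·⌉ = 3529
j=8: r + 7k = 4044.23 → ⌈·⌉ = 4045
j=9: r + 8k = 4560.087142… → ⌈·⌉ = 4561
j=10: r + 9k = 5075.944285… → ⌈·⌉ = 5076
j=11: r + 10k = 5591.801428… → ⌈·⌉ = 5592
j=12: r + 11k = 6107.658571… → ⌈·⌉ = 6108
j=13: r + 12k = 6623.515714… → ⌈·⌉ = 6624
j=14: r + 13k = 7139.372857… → ⌈·⌉ = 7140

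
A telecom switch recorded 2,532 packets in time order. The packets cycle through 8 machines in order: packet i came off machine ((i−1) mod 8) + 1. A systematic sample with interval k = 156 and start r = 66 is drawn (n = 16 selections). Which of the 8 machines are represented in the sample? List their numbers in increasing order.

2, 6

Consecutive selections differ by k = 156, so their machine numbers differ by 156 mod 8 = 4.
gcd(156, 8) = 4, so the sample visits 8/4 = 2 distinct residues mod 8.
Start 66 is machine 2; the machines hit are 2, 6.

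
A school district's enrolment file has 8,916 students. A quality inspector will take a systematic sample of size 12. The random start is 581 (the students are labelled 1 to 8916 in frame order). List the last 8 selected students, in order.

k = N/n = 8916/12 = 743
5th selection = 581 + 4×743 = 3553
6th: 3553 + 743 = 4296
7th: 4296 + 743 = 5039
8th: 5039 + 743 = 5782
9th: 5782 + 743 = 6525
10th: 6525 + 743 = 7268
11th: 7268 + 743 = 8011
12th: 8011 + 743 = 8754

3553, 4296, 5039, 5782, 6525, 7268, 8011, 8754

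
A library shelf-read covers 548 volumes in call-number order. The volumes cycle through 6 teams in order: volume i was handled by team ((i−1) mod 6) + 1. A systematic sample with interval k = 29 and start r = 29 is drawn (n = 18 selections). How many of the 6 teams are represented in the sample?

6

Consecutive selections differ by k = 29, so their team numbers differ by 29 mod 6 = 5.
gcd(29, 6) = 1, so the sample visits 6/1 = 6 distinct residues mod 6.
Start 29 is team 5; the teams hit are 1, 2, 3, 4, 5, 6.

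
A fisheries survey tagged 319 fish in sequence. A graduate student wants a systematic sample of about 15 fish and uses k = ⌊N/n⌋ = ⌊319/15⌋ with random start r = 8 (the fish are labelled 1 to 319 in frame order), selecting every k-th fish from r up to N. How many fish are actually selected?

15

k = ⌊319/15⌋ = 21
Achieved size = ⌊(319 − 8)/21⌋ + 1 = ⌊311/21⌋ + 1 = 14 + 1 = 15
(last selection: 8 + 14×21 = 302 ≤ 319; next would be 323 > 319)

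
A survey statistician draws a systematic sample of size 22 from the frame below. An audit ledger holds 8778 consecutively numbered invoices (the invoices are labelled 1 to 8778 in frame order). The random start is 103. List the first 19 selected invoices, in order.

k = N/n = 8778/22 = 399
invoice 1: 103
invoice 2: 103 + 399 = 502
invoice 3: 502 + 399 = 901
invoice 4: 901 + 399 = 1300
invoice 5: 1300 + 399 = 1699
invoice 6: 1699 + 399 = 2098
invoice 7: 2098 + 399 = 2497
invoice 8: 2497 + 399 = 2896
invoice 9: 2896 + 399 = 3295
invoice 10: 3295 + 399 = 3694
invoice 11: 3694 + 399 = 4093
invoice 12: 4093 + 399 = 4492
invoice 13: 4492 + 399 = 4891
invoice 14: 4891 + 399 = 5290
invoice 15: 5290 + 399 = 5689
invoice 16: 5689 + 399 = 6088
invoice 17: 6088 + 399 = 6487
invoice 18: 6487 + 399 = 6886
invoice 19: 6886 + 399 = 7285

103, 502, 901, 1300, 1699, 2098, 2497, 2896, 3295, 3694, 4093, 4492, 4891, 5290, 5689, 6088, 6487, 6886, 7285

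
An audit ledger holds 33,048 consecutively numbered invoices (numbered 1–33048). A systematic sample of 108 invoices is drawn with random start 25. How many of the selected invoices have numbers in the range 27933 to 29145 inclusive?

k = 33048/108 = 306
First selection ≥ 27933: 25 + ⌈(27933−25)/306⌉·306 = 25 + 92×306 = 28177
Last selection ≤ 29145: 25 + ⌊(29145−25)/306⌋·306 = 25 + 95×306 = 29095
Count = 95 − 92 + 1 = 4

4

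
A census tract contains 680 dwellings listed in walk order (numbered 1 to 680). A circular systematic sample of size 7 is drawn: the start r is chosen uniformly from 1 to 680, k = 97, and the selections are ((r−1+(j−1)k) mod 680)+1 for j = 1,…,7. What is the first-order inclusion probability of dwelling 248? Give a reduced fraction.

For each position j, as r ranges over 1…680 the j-th selection hits every dwelling exactly once, so dwelling 248 is selected for exactly 7 of the 680 starts.
Inclusion probability = 7/680.

7/680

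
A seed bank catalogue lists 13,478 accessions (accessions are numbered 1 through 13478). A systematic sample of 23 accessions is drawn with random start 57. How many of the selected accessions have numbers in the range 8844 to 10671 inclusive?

4

k = 13478/23 = 586
First selection ≥ 8844: 57 + ⌈(8844−57)/586⌉·586 = 57 + 15×586 = 8847
Last selection ≤ 10671: 57 + ⌊(10671−57)/586⌋·586 = 57 + 18×586 = 10605
Count = 18 − 15 + 1 = 4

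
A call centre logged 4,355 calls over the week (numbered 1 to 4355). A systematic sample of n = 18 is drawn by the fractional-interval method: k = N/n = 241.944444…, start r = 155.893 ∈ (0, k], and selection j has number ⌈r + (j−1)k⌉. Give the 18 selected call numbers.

j=1: r + 0k = 155.893 → ⌈·⌉ = 156
j=2: r + 1k = 397.837444… → ⌈·⌉ = 398
j=3: r + 2k = 639.781888… → ⌈·⌉ = 640
j=4: r + 3k = 881.726333… → ⌈·⌉ = 882
j=5: r + 4k = 1123.670777… → ⌈·⌉ = 1124
j=6: r + 5k = 1365.615222… → ⌈·⌉ = 1366
j=7: r + 6k = 1607.559666… → ⌈·⌉ = 1608
j=8: r + 7k = 1849.504111… → ⌈·⌉ = 1850
j=9: r + 8k = 2091.448555… → ⌈·⌉ = 2092
j=10: r + 9k = 2333.393 → ⌈·⌉ = 2334
j=11: r + 10k = 2575.337444… → ⌈·⌉ = 2576
j=12: r + 11k = 2817.281888… → ⌈·⌉ = 2818
j=13: r + 12k = 3059.226333… → ⌈·⌉ = 3060
j=14: r + 13k = 3301.170777… → ⌈·⌉ = 3302
j=15: r + 14k = 3543.115222… → ⌈·⌉ = 3544
j=16: r + 15k = 3785.059666… → ⌈·⌉ = 3786
j=17: r + 16k = 4027.004111… → ⌈·⌉ = 4028
j=18: r + 17k = 4268.948555… → ⌈·⌉ = 4269

156, 398, 640, 882, 1124, 1366, 1608, 1850, 2092, 2334, 2576, 2818, 3060, 3302, 3544, 3786, 4028, 4269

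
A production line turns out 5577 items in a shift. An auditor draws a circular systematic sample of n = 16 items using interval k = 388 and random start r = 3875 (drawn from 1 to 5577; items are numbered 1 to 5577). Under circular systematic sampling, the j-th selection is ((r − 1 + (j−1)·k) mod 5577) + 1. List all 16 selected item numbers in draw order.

Selection 1: 3875
Selection 2: 3875 + 388 = 4263
Selection 3: 4263 + 388 = 4651
Selection 4: 4651 + 388 = 5039
Selection 5: 5039 + 388 = 5427
Selection 6: 5427 + 388 = 5815 → 5815 − 5577 = 238
Selection 7: 238 + 388 = 626
Selection 8: 626 + 388 = 1014
Selection 9: 1014 + 388 = 1402
Selection 10: 1402 + 388 = 1790
Selection 11: 1790 + 388 = 2178
Selection 12: 2178 + 388 = 2566
Selection 13: 2566 + 388 = 2954
Selection 14: 2954 + 388 = 3342
Selection 15: 3342 + 388 = 3730
Selection 16: 3730 + 388 = 4118

3875, 4263, 4651, 5039, 5427, 238, 626, 1014, 1402, 1790, 2178, 2566, 2954, 3342, 3730, 4118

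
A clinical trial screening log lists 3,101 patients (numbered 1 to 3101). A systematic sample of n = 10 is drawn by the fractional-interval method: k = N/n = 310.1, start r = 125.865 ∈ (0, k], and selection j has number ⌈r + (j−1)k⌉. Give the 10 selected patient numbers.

j=1: r + 0k = 125.865 → ⌈·⌉ = 126
j=2: r + 1k = 435.965 → ⌈·⌉ = 436
j=3: r + 2k = 746.065 → ⌈·⌉ = 747
j=4: r + 3k = 1056.165 → ⌈·⌉ = 1057
j=5: r + 4k = 1366.265 → ⌈·⌉ = 1367
j=6: r + 5k = 1676.365 → ⌈·⌉ = 1677
j=7: r + 6k = 1986.465 → ⌈·⌉ = 1987
j=8: r + 7k = 2296.565 → ⌈·⌉ = 2297
j=9: r + 8k = 2606.665 → ⌈·⌉ = 2607
j=10: r + 9k = 2916.765 → ⌈·⌉ = 2917

126, 436, 747, 1057, 1367, 1677, 1987, 2297, 2607, 2917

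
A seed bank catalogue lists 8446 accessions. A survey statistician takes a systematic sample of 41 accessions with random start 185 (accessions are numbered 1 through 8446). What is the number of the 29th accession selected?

k = 8446/41 = 206
29th selection = r + (29−1)·k = 185 + 28×206 = 185 + 5768 = 5953

5953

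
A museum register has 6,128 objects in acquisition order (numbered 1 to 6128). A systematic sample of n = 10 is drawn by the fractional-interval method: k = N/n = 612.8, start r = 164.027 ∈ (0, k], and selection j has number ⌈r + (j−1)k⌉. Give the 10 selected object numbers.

165, 777, 1390, 2003, 2616, 3229, 3841, 4454, 5067, 5680

j=1: r + 0k = 164.027 → ⌈·⌉ = 165
j=2: r + 1k = 776.827 → ⌈·⌉ = 777
j=3: r + 2k = 1389.627 → ⌈·⌉ = 1390
j=4: r + 3k = 2002.427 → ⌈·⌉ = 2003
j=5: r + 4k = 2615.227 → ⌈·⌉ = 2616
j=6: r + 5k = 3228.027 → ⌈·⌉ = 3229
j=7: r + 6k = 3840.827 → ⌈·⌉ = 3841
j=8: r + 7k = 4453.627 → ⌈·⌉ = 4454
j=9: r + 8k = 5066.427 → ⌈·⌉ = 5067
j=10: r + 9k = 5679.227 → ⌈·⌉ = 5680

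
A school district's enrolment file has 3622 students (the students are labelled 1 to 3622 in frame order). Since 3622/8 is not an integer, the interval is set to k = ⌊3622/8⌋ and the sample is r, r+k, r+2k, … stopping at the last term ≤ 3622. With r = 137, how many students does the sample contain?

8

k = ⌊3622/8⌋ = 452
Achieved size = ⌊(3622 − 137)/452⌋ + 1 = ⌊3485/452⌋ + 1 = 7 + 1 = 8
(last selection: 137 + 7×452 = 3301 ≤ 3622; next would be 3753 > 3622)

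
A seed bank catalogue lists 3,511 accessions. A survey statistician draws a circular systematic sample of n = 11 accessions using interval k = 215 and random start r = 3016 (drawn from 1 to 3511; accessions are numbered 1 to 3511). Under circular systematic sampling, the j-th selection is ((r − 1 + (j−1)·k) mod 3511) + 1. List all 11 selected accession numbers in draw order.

3016, 3231, 3446, 150, 365, 580, 795, 1010, 1225, 1440, 1655

Selection 1: 3016
Selection 2: 3016 + 215 = 3231
Selection 3: 3231 + 215 = 3446
Selection 4: 3446 + 215 = 3661 → 3661 − 3511 = 150
Selection 5: 150 + 215 = 365
Selection 6: 365 + 215 = 580
Selection 7: 580 + 215 = 795
Selection 8: 795 + 215 = 1010
Selection 9: 1010 + 215 = 1225
Selection 10: 1225 + 215 = 1440
Selection 11: 1440 + 215 = 1655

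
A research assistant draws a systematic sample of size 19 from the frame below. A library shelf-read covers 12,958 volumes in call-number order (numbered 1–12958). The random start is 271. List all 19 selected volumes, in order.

k = N/n = 12958/19 = 682
volume 1: 271
volume 2: 271 + 682 = 953
volume 3: 953 + 682 = 1635
volume 4: 1635 + 682 = 2317
volume 5: 2317 + 682 = 2999
volume 6: 2999 + 682 = 3681
volume 7: 3681 + 682 = 4363
volume 8: 4363 + 682 = 5045
volume 9: 5045 + 682 = 5727
volume 10: 5727 + 682 = 6409
volume 11: 6409 + 682 = 7091
volume 12: 7091 + 682 = 7773
volume 13: 7773 + 682 = 8455
volume 14: 8455 + 682 = 9137
volume 15: 9137 + 682 = 9819
volume 16: 9819 + 682 = 10501
volume 17: 10501 + 682 = 11183
volume 18: 11183 + 682 = 11865
volume 19: 11865 + 682 = 12547

271, 953, 1635, 2317, 2999, 3681, 4363, 5045, 5727, 6409, 7091, 7773, 8455, 9137, 9819, 10501, 11183, 11865, 12547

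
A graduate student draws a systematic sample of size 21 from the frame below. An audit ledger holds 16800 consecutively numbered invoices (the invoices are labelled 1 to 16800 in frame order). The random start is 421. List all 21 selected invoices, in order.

k = N/n = 16800/21 = 800
invoice 1: 421
invoice 2: 421 + 800 = 1221
invoice 3: 1221 + 800 = 2021
invoice 4: 2021 + 800 = 2821
invoice 5: 2821 + 800 = 3621
invoice 6: 3621 + 800 = 4421
invoice 7: 4421 + 800 = 5221
invoice 8: 5221 + 800 = 6021
invoice 9: 6021 + 800 = 6821
invoice 10: 6821 + 800 = 7621
invoice 11: 7621 + 800 = 8421
invoice 12: 8421 + 800 = 9221
invoice 13: 9221 + 800 = 10021
invoice 14: 10021 + 800 = 10821
invoice 15: 10821 + 800 = 11621
invoice 16: 11621 + 800 = 12421
invoice 17: 12421 + 800 = 13221
invoice 18: 13221 + 800 = 14021
invoice 19: 14021 + 800 = 14821
invoice 20: 14821 + 800 = 15621
invoice 21: 15621 + 800 = 16421

421, 1221, 2021, 2821, 3621, 4421, 5221, 6021, 6821, 7621, 8421, 9221, 10021, 10821, 11621, 12421, 13221, 14021, 14821, 15621, 16421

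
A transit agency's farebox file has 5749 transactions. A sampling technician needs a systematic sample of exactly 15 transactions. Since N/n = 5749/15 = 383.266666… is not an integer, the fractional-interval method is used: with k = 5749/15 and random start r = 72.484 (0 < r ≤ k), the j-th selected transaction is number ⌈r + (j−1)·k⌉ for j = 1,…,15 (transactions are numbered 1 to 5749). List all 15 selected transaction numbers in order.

j=1: r + 0k = 72.484 → ⌈·⌉ = 73
j=2: r + 1k = 455.750666… → ⌈·⌉ = 456
j=3: r + 2k = 839.017333… → ⌈·⌉ = 840
j=4: r + 3k = 1222.284 → ⌈·⌉ = 1223
j=5: r + 4k = 1605.550666… → ⌈·⌉ = 1606
j=6: r + 5k = 1988.817333… → ⌈·⌉ = 1989
j=7: r + 6k = 2372.084 → ⌈·⌉ = 2373
j=8: r + 7k = 2755.350666… → ⌈·⌉ = 2756
j=9: r + 8k = 3138.617333… → ⌈·⌉ = 3139
j=10: r + 9k = 3521.884 → ⌈·⌉ = 3522
j=11: r + 10k = 3905.150666… → ⌈·⌉ = 3906
j=12: r + 11k = 4288.417333… → ⌈·⌉ = 4289
j=13: r + 12k = 4671.684 → ⌈·⌉ = 4672
j=14: r + 13k = 5054.950666… → ⌈·⌉ = 5055
j=15: r + 14k = 5438.217333… → ⌈·⌉ = 5439

73, 456, 840, 1223, 1606, 1989, 2373, 2756, 3139, 3522, 3906, 4289, 4672, 5055, 5439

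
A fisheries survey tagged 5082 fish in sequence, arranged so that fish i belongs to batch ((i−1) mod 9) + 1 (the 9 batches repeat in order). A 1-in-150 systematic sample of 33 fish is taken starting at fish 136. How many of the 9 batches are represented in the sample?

3

Consecutive selections differ by k = 150, so their batch numbers differ by 150 mod 9 = 6.
gcd(150, 9) = 3, so the sample visits 9/3 = 3 distinct residues mod 9.
Start 136 is batch 1; the batches hit are 1, 4, 7.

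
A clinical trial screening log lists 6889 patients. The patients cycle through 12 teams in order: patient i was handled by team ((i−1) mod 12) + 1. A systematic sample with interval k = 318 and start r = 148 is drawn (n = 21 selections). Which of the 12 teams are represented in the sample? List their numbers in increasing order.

4, 10

Consecutive selections differ by k = 318, so their team numbers differ by 318 mod 12 = 6.
gcd(318, 12) = 6, so the sample visits 12/6 = 2 distinct residues mod 12.
Start 148 is team 4; the teams hit are 4, 10.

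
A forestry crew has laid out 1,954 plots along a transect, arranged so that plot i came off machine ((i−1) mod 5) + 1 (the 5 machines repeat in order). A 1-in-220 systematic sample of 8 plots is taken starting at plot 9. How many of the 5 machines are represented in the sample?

Consecutive selections differ by k = 220, so their machine numbers differ by 220 mod 5 = 0.
gcd(220, 5) = 5, so the sample visits 5/5 = 1 distinct residues mod 5.
Start 9 is machine 4; the machines hit are 4.

1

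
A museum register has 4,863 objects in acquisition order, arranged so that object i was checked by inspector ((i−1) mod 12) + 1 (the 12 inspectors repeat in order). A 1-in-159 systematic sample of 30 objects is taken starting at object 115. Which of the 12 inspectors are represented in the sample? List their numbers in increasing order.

Consecutive selections differ by k = 159, so their inspector numbers differ by 159 mod 12 = 3.
gcd(159, 12) = 3, so the sample visits 12/3 = 4 distinct residues mod 12.
Start 115 is inspector 7; the inspectors hit are 1, 4, 7, 10.

1, 4, 7, 10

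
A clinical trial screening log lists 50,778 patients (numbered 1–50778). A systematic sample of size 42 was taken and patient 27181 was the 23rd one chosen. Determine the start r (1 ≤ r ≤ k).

583

k = 50778/42 = 1209
r = 27181 − (23−1)×1209 = 27181 − 26598 = 583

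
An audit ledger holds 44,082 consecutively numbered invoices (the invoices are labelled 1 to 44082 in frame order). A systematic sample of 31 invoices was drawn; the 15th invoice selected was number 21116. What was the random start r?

k = 44082/31 = 1422
r = 21116 − (15−1)×1422 = 21116 − 19908 = 1208

1208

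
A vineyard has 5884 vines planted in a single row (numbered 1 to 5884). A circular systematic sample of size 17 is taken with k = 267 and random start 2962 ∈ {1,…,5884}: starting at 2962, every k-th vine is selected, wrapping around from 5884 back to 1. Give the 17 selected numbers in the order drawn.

Selection 1: 2962
Selection 2: 2962 + 267 = 3229
Selection 3: 3229 + 267 = 3496
Selection 4: 3496 + 267 = 3763
Selection 5: 3763 + 267 = 4030
Selection 6: 4030 + 267 = 4297
Selection 7: 4297 + 267 = 4564
Selection 8: 4564 + 267 = 4831
Selection 9: 4831 + 267 = 5098
Selection 10: 5098 + 267 = 5365
Selection 11: 5365 + 267 = 5632
Selection 12: 5632 + 267 = 5899 → 5899 − 5884 = 15
Selection 13: 15 + 267 = 282
Selection 14: 282 + 267 = 549
Selection 15: 549 + 267 = 816
Selection 16: 816 + 267 = 1083
Selection 17: 1083 + 267 = 1350

2962, 3229, 3496, 3763, 4030, 4297, 4564, 4831, 5098, 5365, 5632, 15, 282, 549, 816, 1083, 1350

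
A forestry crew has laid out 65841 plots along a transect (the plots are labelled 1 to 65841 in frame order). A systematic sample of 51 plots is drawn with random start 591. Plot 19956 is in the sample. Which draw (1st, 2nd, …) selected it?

16

k = 65841/51 = 1291
position = (19956 − 591)/1291 + 1 = 19365/1291 + 1 = 15 + 1 = 16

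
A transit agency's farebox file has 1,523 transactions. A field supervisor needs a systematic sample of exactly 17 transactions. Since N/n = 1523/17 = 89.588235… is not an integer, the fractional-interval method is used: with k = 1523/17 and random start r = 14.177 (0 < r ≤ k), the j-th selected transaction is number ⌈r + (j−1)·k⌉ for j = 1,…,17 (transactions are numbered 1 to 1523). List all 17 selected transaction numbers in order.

j=1: r + 0k = 14.177 → ⌈·⌉ = 15
j=2: r + 1k = 103.765235… → ⌈·⌉ = 104
j=3: r + 2k = 193.353470… → ⌈·⌉ = 194
j=4: r + 3k = 282.941705… → ⌈·⌉ = 283
j=5: r + 4k = 372.529941… → ⌈·⌉ = 373
j=6: r + 5k = 462.118176… → ⌈·⌉ = 463
j=7: r + 6k = 551.706411… → ⌈·⌉ = 552
j=8: r + 7k = 641.294647… → ⌈·⌉ = 642
j=9: r + 8k = 730.882882… → ⌈·⌉ = 731
j=10: r + 9k = 820.471117… → ⌈·⌉ = 821
j=11: r + 10k = 910.059352… → ⌈·⌉ = 911
j=12: r + 11k = 999.647588… → ⌈·⌉ = 1000
j=13: r + 12k = 1089.235823… → ⌈·⌉ = 1090
j=14: r + 13k = 1178.824058… → ⌈·⌉ = 1179
j=15: r + 14k = 1268.412294… → ⌈·⌉ = 1269
j=16: r + 15k = 1358.000529… → ⌈·⌉ = 1359
j=17: r + 16k = 1447.588764… → ⌈·⌉ = 1448

15, 104, 194, 283, 373, 463, 552, 642, 731, 821, 911, 1000, 1090, 1179, 1269, 1359, 1448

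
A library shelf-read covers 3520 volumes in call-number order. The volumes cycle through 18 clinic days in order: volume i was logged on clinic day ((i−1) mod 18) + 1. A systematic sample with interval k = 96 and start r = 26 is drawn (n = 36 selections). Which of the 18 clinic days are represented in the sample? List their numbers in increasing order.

2, 8, 14

Consecutive selections differ by k = 96, so their clinic day numbers differ by 96 mod 18 = 6.
gcd(96, 18) = 6, so the sample visits 18/6 = 3 distinct residues mod 18.
Start 26 is clinic day 8; the clinic days hit are 2, 8, 14.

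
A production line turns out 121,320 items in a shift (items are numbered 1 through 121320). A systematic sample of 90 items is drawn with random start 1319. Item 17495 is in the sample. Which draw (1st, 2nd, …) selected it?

13

k = 121320/90 = 1348
position = (17495 − 1319)/1348 + 1 = 16176/1348 + 1 = 12 + 1 = 13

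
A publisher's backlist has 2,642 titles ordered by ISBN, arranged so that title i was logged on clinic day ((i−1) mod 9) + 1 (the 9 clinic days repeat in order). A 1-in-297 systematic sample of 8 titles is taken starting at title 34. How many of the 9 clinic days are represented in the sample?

1

Consecutive selections differ by k = 297, so their clinic day numbers differ by 297 mod 9 = 0.
gcd(297, 9) = 9, so the sample visits 9/9 = 1 distinct residues mod 9.
Start 34 is clinic day 7; the clinic days hit are 7.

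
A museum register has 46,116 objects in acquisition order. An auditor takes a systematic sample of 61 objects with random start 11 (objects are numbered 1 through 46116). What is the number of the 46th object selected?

34031

k = 46116/61 = 756
46th selection = r + (46−1)·k = 11 + 45×756 = 11 + 34020 = 34031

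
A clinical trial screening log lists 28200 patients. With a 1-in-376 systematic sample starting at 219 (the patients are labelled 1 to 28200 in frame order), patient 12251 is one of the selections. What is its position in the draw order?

33

k = 376
position = (12251 − 219)/376 + 1 = 12032/376 + 1 = 32 + 1 = 33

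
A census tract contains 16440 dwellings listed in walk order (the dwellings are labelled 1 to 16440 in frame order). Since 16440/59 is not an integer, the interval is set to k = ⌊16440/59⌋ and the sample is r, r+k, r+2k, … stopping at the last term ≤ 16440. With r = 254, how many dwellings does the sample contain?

59

k = ⌊16440/59⌋ = 278
Achieved size = ⌊(16440 − 254)/278⌋ + 1 = ⌊16186/278⌋ + 1 = 58 + 1 = 59
(last selection: 254 + 58×278 = 16378 ≤ 16440; next would be 16656 > 16440)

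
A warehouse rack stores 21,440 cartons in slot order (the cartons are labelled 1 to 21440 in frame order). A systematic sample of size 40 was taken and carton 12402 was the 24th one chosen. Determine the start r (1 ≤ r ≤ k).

74

k = 21440/40 = 536
r = 12402 − (24−1)×536 = 12402 − 12328 = 74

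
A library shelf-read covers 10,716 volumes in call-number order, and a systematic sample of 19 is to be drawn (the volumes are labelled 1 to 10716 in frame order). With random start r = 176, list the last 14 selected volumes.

2996, 3560, 4124, 4688, 5252, 5816, 6380, 6944, 7508, 8072, 8636, 9200, 9764, 10328

k = N/n = 10716/19 = 564
6th selection = 176 + 5×564 = 2996
7th: 2996 + 564 = 3560
8th: 3560 + 564 = 4124
9th: 4124 + 564 = 4688
10th: 4688 + 564 = 5252
11th: 5252 + 564 = 5816
12th: 5816 + 564 = 6380
13th: 6380 + 564 = 6944
14th: 6944 + 564 = 7508
15th: 7508 + 564 = 8072
16th: 8072 + 564 = 8636
17th: 8636 + 564 = 9200
18th: 9200 + 564 = 9764
19th: 9764 + 564 = 10328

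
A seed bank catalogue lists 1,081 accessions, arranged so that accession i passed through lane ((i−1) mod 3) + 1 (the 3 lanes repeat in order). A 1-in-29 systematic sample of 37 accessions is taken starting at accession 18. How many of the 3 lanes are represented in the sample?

3

Consecutive selections differ by k = 29, so their lane numbers differ by 29 mod 3 = 2.
gcd(29, 3) = 1, so the sample visits 3/1 = 3 distinct residues mod 3.
Start 18 is lane 3; the lanes hit are 1, 2, 3.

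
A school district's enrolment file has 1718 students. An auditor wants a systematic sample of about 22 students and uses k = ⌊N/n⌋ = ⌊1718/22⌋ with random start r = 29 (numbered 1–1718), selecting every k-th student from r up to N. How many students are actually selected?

22

k = ⌊1718/22⌋ = 78
Achieved size = ⌊(1718 − 29)/78⌋ + 1 = ⌊1689/78⌋ + 1 = 21 + 1 = 22
(last selection: 29 + 21×78 = 1667 ≤ 1718; next would be 1745 > 1718)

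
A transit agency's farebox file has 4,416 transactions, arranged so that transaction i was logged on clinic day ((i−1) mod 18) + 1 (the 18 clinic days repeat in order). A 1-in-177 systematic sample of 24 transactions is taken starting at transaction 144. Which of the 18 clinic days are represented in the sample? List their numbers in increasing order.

3, 6, 9, 12, 15, 18

Consecutive selections differ by k = 177, so their clinic day numbers differ by 177 mod 18 = 15.
gcd(177, 18) = 3, so the sample visits 18/3 = 6 distinct residues mod 18.
Start 144 is clinic day 18; the clinic days hit are 3, 6, 9, 12, 15, 18.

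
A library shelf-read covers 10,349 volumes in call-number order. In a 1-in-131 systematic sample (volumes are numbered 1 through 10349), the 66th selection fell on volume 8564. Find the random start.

49

k = 131
r = 8564 − (66−1)×131 = 8564 − 8515 = 49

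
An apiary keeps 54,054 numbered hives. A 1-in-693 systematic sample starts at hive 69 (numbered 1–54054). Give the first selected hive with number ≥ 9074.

k = 693
Steps past start: ⌈(9074 − 69)/693⌉ = ⌈9005/693⌉ = 13
Selected hive: 69 + 13×693 = 9078

9078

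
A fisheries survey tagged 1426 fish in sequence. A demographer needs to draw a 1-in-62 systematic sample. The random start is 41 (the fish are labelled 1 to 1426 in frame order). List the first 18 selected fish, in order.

fish 1: 41
fish 2: 41 + 62 = 103
fish 3: 103 + 62 = 165
fish 4: 165 + 62 = 227
fish 5: 227 + 62 = 289
fish 6: 289 + 62 = 351
fish 7: 351 + 62 = 413
fish 8: 413 + 62 = 475
fish 9: 475 + 62 = 537
fish 10: 537 + 62 = 599
fish 11: 599 + 62 = 661
fish 12: 661 + 62 = 723
fish 13: 723 + 62 = 785
fish 14: 785 + 62 = 847
fish 15: 847 + 62 = 909
fish 16: 909 + 62 = 971
fish 17: 971 + 62 = 1033
fish 18: 1033 + 62 = 1095

41, 103, 165, 227, 289, 351, 413, 475, 537, 599, 661, 723, 785, 847, 909, 971, 1033, 1095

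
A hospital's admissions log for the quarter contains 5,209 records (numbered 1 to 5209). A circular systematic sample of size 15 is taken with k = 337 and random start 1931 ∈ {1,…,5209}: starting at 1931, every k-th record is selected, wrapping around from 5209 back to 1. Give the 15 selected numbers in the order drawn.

1931, 2268, 2605, 2942, 3279, 3616, 3953, 4290, 4627, 4964, 92, 429, 766, 1103, 1440

Selection 1: 1931
Selection 2: 1931 + 337 = 2268
Selection 3: 2268 + 337 = 2605
Selection 4: 2605 + 337 = 2942
Selection 5: 2942 + 337 = 3279
Selection 6: 3279 + 337 = 3616
Selection 7: 3616 + 337 = 3953
Selection 8: 3953 + 337 = 4290
Selection 9: 4290 + 337 = 4627
Selection 10: 4627 + 337 = 4964
Selection 11: 4964 + 337 = 5301 → 5301 − 5209 = 92
Selection 12: 92 + 337 = 429
Selection 13: 429 + 337 = 766
Selection 14: 766 + 337 = 1103
Selection 15: 1103 + 337 = 1440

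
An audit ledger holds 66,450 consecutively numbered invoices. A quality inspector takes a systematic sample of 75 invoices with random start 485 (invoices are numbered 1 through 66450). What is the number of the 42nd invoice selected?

36811

k = 66450/75 = 886
42nd selection = r + (42−1)·k = 485 + 41×886 = 485 + 36326 = 36811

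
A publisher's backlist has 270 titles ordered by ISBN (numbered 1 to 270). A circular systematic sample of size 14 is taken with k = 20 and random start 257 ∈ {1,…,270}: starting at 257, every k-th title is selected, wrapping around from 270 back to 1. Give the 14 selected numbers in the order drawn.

257, 7, 27, 47, 67, 87, 107, 127, 147, 167, 187, 207, 227, 247

Selection 1: 257
Selection 2: 257 + 20 = 277 → 277 − 270 = 7
Selection 3: 7 + 20 = 27
Selection 4: 27 + 20 = 47
Selection 5: 47 + 20 = 67
Selection 6: 67 + 20 = 87
Selection 7: 87 + 20 = 107
Selection 8: 107 + 20 = 127
Selection 9: 127 + 20 = 147
Selection 10: 147 + 20 = 167
Selection 11: 167 + 20 = 187
Selection 12: 187 + 20 = 207
Selection 13: 207 + 20 = 227
Selection 14: 227 + 20 = 247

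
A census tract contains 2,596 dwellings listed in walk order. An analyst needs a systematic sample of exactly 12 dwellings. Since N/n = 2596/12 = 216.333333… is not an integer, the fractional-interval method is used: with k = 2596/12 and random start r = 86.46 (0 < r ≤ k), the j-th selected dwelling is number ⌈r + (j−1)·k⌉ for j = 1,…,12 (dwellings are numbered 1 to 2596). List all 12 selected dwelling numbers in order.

j=1: r + 0k = 86.46 → ⌈·⌉ = 87
j=2: r + 1k = 302.793333… → ⌈·⌉ = 303
j=3: r + 2k = 519.126666… → ⌈·⌉ = 520
j=4: r + 3k = 735.46 → ⌈·⌉ = 736
j=5: r + 4k = 951.793333… → ⌈·⌉ = 952
j=6: r + 5k = 1168.126666… → ⌈·⌉ = 1169
j=7: r + 6k = 1384.46 → ⌈·⌉ = 1385
j=8: r + 7k = 1600.793333… → ⌈·⌉ = 1601
j=9: r + 8k = 1817.126666… → ⌈·⌉ = 1818
j=10: r + 9k = 2033.46 → ⌈·⌉ = 2034
j=11: r + 10k = 2249.793333… → ⌈·⌉ = 2250
j=12: r + 11k = 2466.126666… → ⌈·⌉ = 2467

87, 303, 520, 736, 952, 1169, 1385, 1601, 1818, 2034, 2250, 2467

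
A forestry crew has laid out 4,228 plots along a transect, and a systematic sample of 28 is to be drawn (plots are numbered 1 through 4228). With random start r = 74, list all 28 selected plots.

74, 225, 376, 527, 678, 829, 980, 1131, 1282, 1433, 1584, 1735, 1886, 2037, 2188, 2339, 2490, 2641, 2792, 2943, 3094, 3245, 3396, 3547, 3698, 3849, 4000, 4151

k = N/n = 4228/28 = 151
plot 1: 74
plot 2: 74 + 151 = 225
plot 3: 225 + 151 = 376
plot 4: 376 + 151 = 527
plot 5: 527 + 151 = 678
plot 6: 678 + 151 = 829
plot 7: 829 + 151 = 980
plot 8: 980 + 151 = 1131
plot 9: 1131 + 151 = 1282
plot 10: 1282 + 151 = 1433
plot 11: 1433 + 151 = 1584
plot 12: 1584 + 151 = 1735
plot 13: 1735 + 151 = 1886
plot 14: 1886 + 151 = 2037
plot 15: 2037 + 151 = 2188
plot 16: 2188 + 151 = 2339
plot 17: 2339 + 151 = 2490
plot 18: 2490 + 151 = 2641
plot 19: 2641 + 151 = 2792
plot 20: 2792 + 151 = 2943
plot 21: 2943 + 151 = 3094
plot 22: 3094 + 151 = 3245
plot 23: 3245 + 151 = 3396
plot 24: 3396 + 151 = 3547
plot 25: 3547 + 151 = 3698
plot 26: 3698 + 151 = 3849
plot 27: 3849 + 151 = 4000
plot 28: 4000 + 151 = 4151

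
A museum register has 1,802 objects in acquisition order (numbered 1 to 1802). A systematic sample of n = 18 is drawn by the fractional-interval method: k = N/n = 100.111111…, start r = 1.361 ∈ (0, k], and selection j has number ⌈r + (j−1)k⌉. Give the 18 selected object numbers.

2, 102, 202, 302, 402, 502, 603, 703, 803, 903, 1003, 1103, 1203, 1303, 1403, 1504, 1604, 1704

j=1: r + 0k = 1.361 → ⌈·⌉ = 2
j=2: r + 1k = 101.472111… → ⌈·⌉ = 102
j=3: r + 2k = 201.583222… → ⌈·⌉ = 202
j=4: r + 3k = 301.694333… → ⌈·⌉ = 302
j=5: r + 4k = 401.805444… → ⌈·⌉ = 402
j=6: r + 5k = 501.916555… → ⌈·⌉ = 502
j=7: r + 6k = 602.027666… → ⌈·⌉ = 603
j=8: r + 7k = 702.138777… → ⌈·⌉ = 703
j=9: r + 8k = 802.249888… → ⌈·⌉ = 803
j=10: r + 9k = 902.361 → ⌈·⌉ = 903
j=11: r + 10k = 1002.472111… → ⌈·⌉ = 1003
j=12: r + 11k = 1102.583222… → ⌈·⌉ = 1103
j=13: r + 12k = 1202.694333… → ⌈·⌉ = 1203
j=14: r + 13k = 1302.805444… → ⌈·⌉ = 1303
j=15: r + 14k = 1402.916555… → ⌈·⌉ = 1403
j=16: r + 15k = 1503.027666… → ⌈·⌉ = 1504
j=17: r + 16k = 1603.138777… → ⌈·⌉ = 1604
j=18: r + 17k = 1703.249888… → ⌈·⌉ = 1704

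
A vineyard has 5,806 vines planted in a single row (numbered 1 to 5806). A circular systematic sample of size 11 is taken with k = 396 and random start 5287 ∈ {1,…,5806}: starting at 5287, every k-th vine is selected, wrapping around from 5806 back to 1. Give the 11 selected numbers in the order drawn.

Selection 1: 5287
Selection 2: 5287 + 396 = 5683
Selection 3: 5683 + 396 = 6079 → 6079 − 5806 = 273
Selection 4: 273 + 396 = 669
Selection 5: 669 + 396 = 1065
Selection 6: 1065 + 396 = 1461
Selection 7: 1461 + 396 = 1857
Selection 8: 1857 + 396 = 2253
Selection 9: 2253 + 396 = 2649
Selection 10: 2649 + 396 = 3045
Selection 11: 3045 + 396 = 3441

5287, 5683, 273, 669, 1065, 1461, 1857, 2253, 2649, 3045, 3441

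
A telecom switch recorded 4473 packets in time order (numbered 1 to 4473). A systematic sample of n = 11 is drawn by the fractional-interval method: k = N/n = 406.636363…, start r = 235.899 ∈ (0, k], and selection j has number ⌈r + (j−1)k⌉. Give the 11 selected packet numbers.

236, 643, 1050, 1456, 1863, 2270, 2676, 3083, 3489, 3896, 4303

j=1: r + 0k = 235.899 → ⌈·⌉ = 236
j=2: r + 1k = 642.535363… → ⌈·⌉ = 643
j=3: r + 2k = 1049.171727… → ⌈·⌉ = 1050
j=4: r + 3k = 1455.808090… → ⌈·⌉ = 1456
j=5: r + 4k = 1862.444454… → ⌈·⌉ = 1863
j=6: r + 5k = 2269.080818… → ⌈·⌉ = 2270
j=7: r + 6k = 2675.717181… → ⌈·⌉ = 2676
j=8: r + 7k = 3082.353545… → ⌈·⌉ = 3083
j=9: r + 8k = 3488.989909… → ⌈·⌉ = 3489
j=10: r + 9k = 3895.626272… → ⌈·⌉ = 3896
j=11: r + 10k = 4302.262636… → ⌈·⌉ = 4303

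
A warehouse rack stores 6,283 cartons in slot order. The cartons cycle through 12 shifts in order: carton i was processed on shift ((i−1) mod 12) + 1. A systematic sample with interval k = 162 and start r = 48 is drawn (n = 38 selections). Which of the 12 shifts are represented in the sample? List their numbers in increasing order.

6, 12

Consecutive selections differ by k = 162, so their shift numbers differ by 162 mod 12 = 6.
gcd(162, 12) = 6, so the sample visits 12/6 = 2 distinct residues mod 12.
Start 48 is shift 12; the shifts hit are 6, 12.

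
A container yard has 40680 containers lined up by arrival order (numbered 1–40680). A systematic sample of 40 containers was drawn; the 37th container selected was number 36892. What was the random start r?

280

k = 40680/40 = 1017
r = 36892 − (37−1)×1017 = 36892 − 36612 = 280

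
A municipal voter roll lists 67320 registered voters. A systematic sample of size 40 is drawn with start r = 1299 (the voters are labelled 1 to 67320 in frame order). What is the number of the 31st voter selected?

k = 67320/40 = 1683
31st selection = r + (31−1)·k = 1299 + 30×1683 = 1299 + 50490 = 51789

51789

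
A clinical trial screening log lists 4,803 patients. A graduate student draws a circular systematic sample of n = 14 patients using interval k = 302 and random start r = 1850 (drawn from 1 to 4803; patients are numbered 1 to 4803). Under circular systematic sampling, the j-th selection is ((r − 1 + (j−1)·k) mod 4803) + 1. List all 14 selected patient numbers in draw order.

1850, 2152, 2454, 2756, 3058, 3360, 3662, 3964, 4266, 4568, 67, 369, 671, 973

Selection 1: 1850
Selection 2: 1850 + 302 = 2152
Selection 3: 2152 + 302 = 2454
Selection 4: 2454 + 302 = 2756
Selection 5: 2756 + 302 = 3058
Selection 6: 3058 + 302 = 3360
Selection 7: 3360 + 302 = 3662
Selection 8: 3662 + 302 = 3964
Selection 9: 3964 + 302 = 4266
Selection 10: 4266 + 302 = 4568
Selection 11: 4568 + 302 = 4870 → 4870 − 4803 = 67
Selection 12: 67 + 302 = 369
Selection 13: 369 + 302 = 671
Selection 14: 671 + 302 = 973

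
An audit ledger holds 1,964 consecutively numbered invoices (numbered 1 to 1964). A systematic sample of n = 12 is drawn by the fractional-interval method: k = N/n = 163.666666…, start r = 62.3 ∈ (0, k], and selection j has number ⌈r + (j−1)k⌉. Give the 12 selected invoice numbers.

63, 226, 390, 554, 717, 881, 1045, 1208, 1372, 1536, 1699, 1863

j=1: r + 0k = 62.3 → ⌈·⌉ = 63
j=2: r + 1k = 225.966666… → ⌈·⌉ = 226
j=3: r + 2k = 389.633333… → ⌈·⌉ = 390
j=4: r + 3k = 553.3 → ⌈·⌉ = 554
j=5: r + 4k = 716.966666… → ⌈·⌉ = 717
j=6: r + 5k = 880.633333… → ⌈·⌉ = 881
j=7: r + 6k = 1044.3 → ⌈·⌉ = 1045
j=8: r + 7k = 1207.966666… → ⌈·⌉ = 1208
j=9: r + 8k = 1371.633333… → ⌈·⌉ = 1372
j=10: r + 9k = 1535.3 → ⌈·⌉ = 1536
j=11: r + 10k = 1698.966666… → ⌈·⌉ = 1699
j=12: r + 11k = 1862.633333… → ⌈·⌉ = 1863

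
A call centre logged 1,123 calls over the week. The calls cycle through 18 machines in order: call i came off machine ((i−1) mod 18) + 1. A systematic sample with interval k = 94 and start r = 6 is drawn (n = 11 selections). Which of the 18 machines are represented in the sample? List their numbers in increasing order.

2, 4, 6, 8, 10, 12, 14, 16, 18

Consecutive selections differ by k = 94, so their machine numbers differ by 94 mod 18 = 4.
gcd(94, 18) = 2, so the sample visits 18/2 = 9 distinct residues mod 18.
Start 6 is machine 6; the machines hit are 2, 4, 6, 8, 10, 12, 14, 16, 18.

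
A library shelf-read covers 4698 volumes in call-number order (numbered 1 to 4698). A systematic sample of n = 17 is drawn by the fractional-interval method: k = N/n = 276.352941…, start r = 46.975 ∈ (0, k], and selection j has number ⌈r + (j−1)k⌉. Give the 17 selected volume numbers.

j=1: r + 0k = 46.975 → ⌈·⌉ = 47
j=2: r + 1k = 323.327941… → ⌈·⌉ = 324
j=3: r + 2k = 599.680882… → ⌈·⌉ = 600
j=4: r + 3k = 876.033823… → ⌈·⌉ = 877
j=5: r + 4k = 1152.386764… → ⌈·⌉ = 1153
j=6: r + 5k = 1428.739705… → ⌈·⌉ = 1429
j=7: r + 6k = 1705.092647… → ⌈·⌉ = 1706
j=8: r + 7k = 1981.445588… → ⌈·⌉ = 1982
j=9: r + 8k = 2257.798529… → ⌈·⌉ = 2258
j=10: r + 9k = 2534.151470… → ⌈·⌉ = 2535
j=11: r + 10k = 2810.504411… → ⌈·⌉ = 2811
j=12: r + 11k = 3086.857352… → ⌈·⌉ = 3087
j=13: r + 12k = 3363.210294… → ⌈·⌉ = 3364
j=14: r + 13k = 3639.563235… → ⌈·⌉ = 3640
j=15: r + 14k = 3915.916176… → ⌈·⌉ = 3916
j=16: r + 15k = 4192.269117… → ⌈·⌉ = 4193
j=17: r + 16k = 4468.622058… → ⌈·⌉ = 4469

47, 324, 600, 877, 1153, 1429, 1706, 1982, 2258, 2535, 2811, 3087, 3364, 3640, 3916, 4193, 4469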